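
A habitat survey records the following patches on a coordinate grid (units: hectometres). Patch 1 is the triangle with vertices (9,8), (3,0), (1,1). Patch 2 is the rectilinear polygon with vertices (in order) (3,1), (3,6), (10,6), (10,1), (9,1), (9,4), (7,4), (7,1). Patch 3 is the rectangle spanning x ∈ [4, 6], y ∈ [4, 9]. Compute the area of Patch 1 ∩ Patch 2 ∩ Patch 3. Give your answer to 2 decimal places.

The intersection is the polygon with vertices (6,5.375), (6,4), (4.429,4).
By the shoelace formula its area is 1.08.

1.08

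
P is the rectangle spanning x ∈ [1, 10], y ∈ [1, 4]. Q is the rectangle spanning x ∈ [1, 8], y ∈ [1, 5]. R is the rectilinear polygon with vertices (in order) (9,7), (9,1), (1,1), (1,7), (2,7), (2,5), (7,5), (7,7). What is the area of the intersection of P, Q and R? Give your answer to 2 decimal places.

The intersection is the polygon with vertices (8,1), (1,1), (1,4), (8,4).
By the shoelace formula its area is 21.00.

21.00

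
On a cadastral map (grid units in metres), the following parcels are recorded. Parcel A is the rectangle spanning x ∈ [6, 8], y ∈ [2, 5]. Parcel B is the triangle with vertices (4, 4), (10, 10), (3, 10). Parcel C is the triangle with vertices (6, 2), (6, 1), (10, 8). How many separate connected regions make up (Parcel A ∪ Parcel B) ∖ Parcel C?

3

(Parcel A ∪ Parcel B) ∖ Parcel C splits into 3 disjoint pieces (area 3, area 1.7857, area 21).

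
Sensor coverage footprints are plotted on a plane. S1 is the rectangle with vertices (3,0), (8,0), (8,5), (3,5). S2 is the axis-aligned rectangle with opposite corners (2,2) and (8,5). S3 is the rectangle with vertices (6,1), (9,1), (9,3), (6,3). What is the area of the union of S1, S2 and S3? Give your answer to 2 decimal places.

By inclusion–exclusion:
Individual areas: |S1| = 25, |S2| = 18, |S3| = 6.
|S1∩S2|: x∈[3,8], y∈[2,5] → 5·3 = 15.
|S1∩S3|: x∈[6,8], y∈[1,3] → 2·2 = 4.
|S2∩S3|: x∈[6,8], y∈[2,3] → 2·1 = 2.
|S1∩S2∩S3| = 2.
|S1 ∪ S2 ∪ S3| = 49 − 21 + 2 = 30.00.

30.00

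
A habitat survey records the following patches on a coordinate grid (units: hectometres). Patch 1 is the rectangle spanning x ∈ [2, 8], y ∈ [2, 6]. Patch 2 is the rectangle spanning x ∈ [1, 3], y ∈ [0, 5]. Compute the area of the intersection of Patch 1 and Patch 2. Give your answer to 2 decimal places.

3.00

|Patch 1∩Patch 2|: x∈[2,3], y∈[2,5] → 1·3 = 3.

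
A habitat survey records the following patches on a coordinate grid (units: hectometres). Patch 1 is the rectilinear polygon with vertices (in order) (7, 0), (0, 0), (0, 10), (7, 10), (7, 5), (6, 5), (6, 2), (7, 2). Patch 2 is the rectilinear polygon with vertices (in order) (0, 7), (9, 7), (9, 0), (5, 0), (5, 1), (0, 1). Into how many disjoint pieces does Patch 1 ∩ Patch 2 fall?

Patch 1 ∩ Patch 2 is a single connected region.

1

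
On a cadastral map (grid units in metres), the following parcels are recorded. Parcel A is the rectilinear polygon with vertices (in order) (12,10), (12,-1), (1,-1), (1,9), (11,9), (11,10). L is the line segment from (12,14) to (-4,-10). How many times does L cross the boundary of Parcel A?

2

The segment meets the boundary at (2,-1), (8.667,9).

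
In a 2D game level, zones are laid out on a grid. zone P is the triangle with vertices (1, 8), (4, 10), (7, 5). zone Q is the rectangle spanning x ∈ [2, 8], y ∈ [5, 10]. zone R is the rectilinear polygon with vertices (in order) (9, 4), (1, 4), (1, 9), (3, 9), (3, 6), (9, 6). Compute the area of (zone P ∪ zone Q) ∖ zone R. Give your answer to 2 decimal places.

21.00

|zone P ∪ zone Q| = 30.5833.
|(zone P ∪ zone Q) ∩ zone R| = 9.5833.
|(zone P ∪ zone Q) ∖ zone R| = 30.5833 − 9.5833 = 21.00.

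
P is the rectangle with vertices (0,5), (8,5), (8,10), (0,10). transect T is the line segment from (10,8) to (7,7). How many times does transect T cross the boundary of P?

The segment meets the boundary at (8,7.333).

1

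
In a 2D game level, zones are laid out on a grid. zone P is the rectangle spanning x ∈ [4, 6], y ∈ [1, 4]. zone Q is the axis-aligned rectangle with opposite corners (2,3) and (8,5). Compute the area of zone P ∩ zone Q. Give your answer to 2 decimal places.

|zone P∩zone Q|: x∈[4,6], y∈[3,4] → 2·1 = 2.

2.00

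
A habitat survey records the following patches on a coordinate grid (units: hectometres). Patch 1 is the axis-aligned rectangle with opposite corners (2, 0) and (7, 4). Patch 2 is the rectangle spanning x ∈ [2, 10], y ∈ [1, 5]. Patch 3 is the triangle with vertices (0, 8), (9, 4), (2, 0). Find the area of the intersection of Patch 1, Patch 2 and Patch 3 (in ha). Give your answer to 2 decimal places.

11.98

The intersection is the polygon with vertices (7,2.857), (3.75,1), (2,1), (2,4), (7,4).
By the shoelace formula its area is 11.98.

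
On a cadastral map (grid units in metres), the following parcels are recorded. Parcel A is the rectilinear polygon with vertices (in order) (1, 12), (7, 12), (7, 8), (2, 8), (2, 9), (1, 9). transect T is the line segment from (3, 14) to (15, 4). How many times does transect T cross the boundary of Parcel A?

2

The segment meets the boundary at (7,10.667), (5.4,12).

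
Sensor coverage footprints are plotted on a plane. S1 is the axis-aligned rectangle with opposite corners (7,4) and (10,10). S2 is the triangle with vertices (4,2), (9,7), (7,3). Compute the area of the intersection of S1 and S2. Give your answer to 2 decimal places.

The intersection is the polygon with vertices (7,4), (7,5), (9,7), (7.5,4).
By the shoelace formula its area is 1.75.

1.75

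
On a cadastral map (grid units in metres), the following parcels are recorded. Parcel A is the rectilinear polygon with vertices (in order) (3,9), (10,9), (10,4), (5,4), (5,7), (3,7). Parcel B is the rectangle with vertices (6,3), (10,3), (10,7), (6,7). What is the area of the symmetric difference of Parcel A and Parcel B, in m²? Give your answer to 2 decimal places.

|Parcel A| = 29, |Parcel B| = 16, |Parcel A∩Parcel B| = 12.
|Parcel A △ Parcel B| = |Parcel A| + |Parcel B| − 2·|Parcel A∩Parcel B| = 29 + 16 − 24 = 21.00.

21.00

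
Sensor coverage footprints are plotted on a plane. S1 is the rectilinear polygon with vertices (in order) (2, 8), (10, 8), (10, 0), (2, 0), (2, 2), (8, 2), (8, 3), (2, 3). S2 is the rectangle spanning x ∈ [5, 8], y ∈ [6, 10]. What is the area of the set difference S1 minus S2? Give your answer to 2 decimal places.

52.00

|S1| = 58, |S1∩S2| = 6.
|S1 ∖ S2| = |S1| − |S1∩S2| = 58 − 6 = 52.00.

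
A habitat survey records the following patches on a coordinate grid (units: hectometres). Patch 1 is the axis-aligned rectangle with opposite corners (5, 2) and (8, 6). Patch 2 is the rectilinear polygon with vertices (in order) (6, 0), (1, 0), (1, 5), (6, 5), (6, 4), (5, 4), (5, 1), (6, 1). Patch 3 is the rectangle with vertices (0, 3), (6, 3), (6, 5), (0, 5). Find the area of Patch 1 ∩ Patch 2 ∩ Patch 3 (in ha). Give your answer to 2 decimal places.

1.00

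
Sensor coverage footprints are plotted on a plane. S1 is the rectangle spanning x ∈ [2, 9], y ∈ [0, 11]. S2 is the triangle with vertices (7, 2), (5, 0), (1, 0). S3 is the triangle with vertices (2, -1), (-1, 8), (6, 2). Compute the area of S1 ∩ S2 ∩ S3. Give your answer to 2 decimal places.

The intersection is the polygon with vertices (5.2,1.4), (3.333,0), (2,0), (2,0.333).
By the shoelace formula its area is 1.47.

1.47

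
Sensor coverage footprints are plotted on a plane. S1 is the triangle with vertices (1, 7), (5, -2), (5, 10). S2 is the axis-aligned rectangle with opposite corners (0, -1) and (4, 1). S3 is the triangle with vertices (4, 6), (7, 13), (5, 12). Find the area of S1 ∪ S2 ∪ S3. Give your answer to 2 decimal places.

35.92

By inclusion–exclusion:
Individual areas: |S1| = 24, |S2| = 8, |S3| = 5.5.
|S1∩S2| = 0.125.
|S1∩S3| = 1.4524.
|S2∩S3| = 0.
|S1∩S2∩S3| = 0.
|S1 ∪ S2 ∪ S3| = 37.5 − 1.5774 + 0 = 35.92.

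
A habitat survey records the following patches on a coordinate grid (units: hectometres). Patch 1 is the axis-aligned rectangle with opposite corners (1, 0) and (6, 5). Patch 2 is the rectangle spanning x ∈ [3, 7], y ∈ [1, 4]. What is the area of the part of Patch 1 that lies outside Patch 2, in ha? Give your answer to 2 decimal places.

|Patch 1∩Patch 2|: x∈[3,6], y∈[1,4] → 3·3 = 9.
|Patch 1| = 25.
|Patch 1 ∖ Patch 2| = |Patch 1| − |Patch 1∩Patch 2| = 25 − 9 = 16.00.

16.00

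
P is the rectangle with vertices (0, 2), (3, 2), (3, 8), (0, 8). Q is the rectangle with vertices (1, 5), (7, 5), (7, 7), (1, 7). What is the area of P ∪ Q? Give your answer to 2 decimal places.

By inclusion–exclusion:
Individual areas: |P| = 18, |Q| = 12.
|P∩Q|: x∈[1,3], y∈[5,7] → 2·2 = 4.
|P ∪ Q| = 30 − 4 = 26.00.

26.00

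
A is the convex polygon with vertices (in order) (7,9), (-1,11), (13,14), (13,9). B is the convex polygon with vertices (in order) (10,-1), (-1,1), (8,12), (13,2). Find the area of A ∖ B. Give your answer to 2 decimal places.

35.29

|A| = 41, |A∩B| = 5.7123.
|A ∖ B| = |A| − |A∩B| = 41 − 5.7123 = 35.29.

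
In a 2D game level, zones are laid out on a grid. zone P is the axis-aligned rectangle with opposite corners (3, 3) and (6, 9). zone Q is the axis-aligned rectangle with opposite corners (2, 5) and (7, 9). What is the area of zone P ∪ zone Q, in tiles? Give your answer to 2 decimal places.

By inclusion–exclusion:
Individual areas: |zone P| = 18, |zone Q| = 20.
|zone P∩zone Q|: x∈[3,6], y∈[5,9] → 3·4 = 12.
|zone P ∪ zone Q| = 38 − 12 = 26.00.

26.00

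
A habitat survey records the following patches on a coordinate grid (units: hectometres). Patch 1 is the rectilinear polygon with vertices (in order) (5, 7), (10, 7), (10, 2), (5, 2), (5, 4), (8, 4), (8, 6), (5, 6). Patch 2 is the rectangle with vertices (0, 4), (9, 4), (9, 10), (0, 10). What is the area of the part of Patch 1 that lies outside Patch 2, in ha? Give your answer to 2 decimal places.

13.00

|Patch 1| = 19, |Patch 1∩Patch 2| = 6.
|Patch 1 ∖ Patch 2| = |Patch 1| − |Patch 1∩Patch 2| = 19 − 6 = 13.00.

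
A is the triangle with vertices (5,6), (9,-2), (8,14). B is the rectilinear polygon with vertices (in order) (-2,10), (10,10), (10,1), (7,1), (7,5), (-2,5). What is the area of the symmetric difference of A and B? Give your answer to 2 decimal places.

59.44

|A| = 28, |B| = 72, |A∩B| = 20.2812.
|A △ B| = |A| + |B| − 2·|A∩B| = 28 + 72 − 40.5625 = 59.44.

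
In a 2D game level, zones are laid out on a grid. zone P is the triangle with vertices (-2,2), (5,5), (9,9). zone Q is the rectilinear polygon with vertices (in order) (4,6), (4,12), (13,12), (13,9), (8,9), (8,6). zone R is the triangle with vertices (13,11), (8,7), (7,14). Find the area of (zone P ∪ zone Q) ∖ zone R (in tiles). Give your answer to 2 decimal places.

|zone P ∪ zone Q| = 44.6104.
|(zone P ∪ zone Q) ∩ zone R| = 13.4675.
|(zone P ∪ zone Q) ∖ zone R| = 44.6104 − 13.4675 = 31.14.

31.14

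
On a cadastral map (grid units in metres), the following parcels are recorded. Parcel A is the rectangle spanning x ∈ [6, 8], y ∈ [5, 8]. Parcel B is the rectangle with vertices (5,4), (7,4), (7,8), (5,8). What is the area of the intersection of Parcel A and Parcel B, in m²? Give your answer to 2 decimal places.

|Parcel A∩Parcel B|: x∈[6,7], y∈[5,8] → 1·3 = 3.

3.00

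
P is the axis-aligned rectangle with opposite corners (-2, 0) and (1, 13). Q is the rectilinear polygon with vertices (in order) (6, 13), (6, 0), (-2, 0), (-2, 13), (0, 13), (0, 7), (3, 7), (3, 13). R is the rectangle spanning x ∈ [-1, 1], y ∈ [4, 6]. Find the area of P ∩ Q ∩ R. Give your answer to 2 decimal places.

The intersection is the polygon with vertices (1,4), (-1,4), (-1,6), (1,6).
By the shoelace formula its area is 4.00.

4.00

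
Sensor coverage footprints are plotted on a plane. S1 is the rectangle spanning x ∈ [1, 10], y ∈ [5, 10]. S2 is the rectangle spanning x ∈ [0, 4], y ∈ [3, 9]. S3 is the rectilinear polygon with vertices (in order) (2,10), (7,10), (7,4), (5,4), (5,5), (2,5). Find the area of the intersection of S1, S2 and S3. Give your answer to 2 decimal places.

The intersection is the polygon with vertices (4,9), (4,5), (2,5), (2,9).
By the shoelace formula its area is 8.00.

8.00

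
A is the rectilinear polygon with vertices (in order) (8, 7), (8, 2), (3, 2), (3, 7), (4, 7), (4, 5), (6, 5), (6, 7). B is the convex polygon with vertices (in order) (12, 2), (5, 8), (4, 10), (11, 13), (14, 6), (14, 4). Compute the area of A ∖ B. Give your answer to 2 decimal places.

|A| = 21, |A∩B| = 1.4405.
|A ∖ B| = |A| − |A∩B| = 21 − 1.4405 = 19.56.

19.56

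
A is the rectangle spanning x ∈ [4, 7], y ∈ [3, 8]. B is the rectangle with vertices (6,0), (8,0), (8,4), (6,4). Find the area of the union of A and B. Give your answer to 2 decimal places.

By inclusion–exclusion:
Individual areas: |A| = 15, |B| = 8.
|A∩B|: x∈[6,7], y∈[3,4] → 1·1 = 1.
|A ∪ B| = 23 − 1 = 22.00.

22.00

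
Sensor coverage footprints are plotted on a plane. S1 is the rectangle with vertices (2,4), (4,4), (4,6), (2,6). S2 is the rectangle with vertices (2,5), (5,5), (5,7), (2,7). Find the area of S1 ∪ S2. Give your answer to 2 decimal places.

8.00

By inclusion–exclusion:
Individual areas: |S1| = 4, |S2| = 6.
|S1∩S2|: x∈[2,4], y∈[5,6] → 2·1 = 2.
|S1 ∪ S2| = 10 − 2 = 8.00.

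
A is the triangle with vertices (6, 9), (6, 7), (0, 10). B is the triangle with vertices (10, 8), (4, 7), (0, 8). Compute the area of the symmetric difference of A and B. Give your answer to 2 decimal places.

9.17

|A| = 6, |B| = 5, |A∩B| = 0.9167.
|A △ B| = |A| + |B| − 2·|A∩B| = 6 + 5 − 1.8333 = 9.17.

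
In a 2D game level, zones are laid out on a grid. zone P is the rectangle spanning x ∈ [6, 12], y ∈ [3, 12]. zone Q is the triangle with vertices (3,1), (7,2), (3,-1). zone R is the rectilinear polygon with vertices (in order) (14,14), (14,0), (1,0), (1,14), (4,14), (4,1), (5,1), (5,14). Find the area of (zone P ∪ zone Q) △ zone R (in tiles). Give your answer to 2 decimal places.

113.08

|zone P ∪ zone Q| = 58.
|(zone P ∪ zone Q) ∩ zone R| = 56.9583.
|(zone P ∪ zone Q) △ zone R| = 58 + 169 − 113.9167 = 113.08.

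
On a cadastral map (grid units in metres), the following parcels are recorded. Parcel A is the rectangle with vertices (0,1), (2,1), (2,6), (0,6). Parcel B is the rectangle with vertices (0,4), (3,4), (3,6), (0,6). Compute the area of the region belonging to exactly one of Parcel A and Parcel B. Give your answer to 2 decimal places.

|Parcel A∩Parcel B|: x∈[0,2], y∈[4,6] → 2·2 = 4.
|Parcel A △ Parcel B| = |Parcel A| + |Parcel B| − 2·|Parcel A∩Parcel B| = 10 + 6 − 8 = 8.00.

8.00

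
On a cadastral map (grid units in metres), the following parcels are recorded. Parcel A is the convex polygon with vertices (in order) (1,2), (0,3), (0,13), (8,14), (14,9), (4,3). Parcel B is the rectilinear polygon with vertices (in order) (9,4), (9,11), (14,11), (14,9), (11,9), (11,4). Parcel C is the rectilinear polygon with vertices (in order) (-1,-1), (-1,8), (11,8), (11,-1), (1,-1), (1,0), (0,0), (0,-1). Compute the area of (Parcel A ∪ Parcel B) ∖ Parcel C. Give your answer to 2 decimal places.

|Parcel A ∪ Parcel B| = 114.6.
|(Parcel A ∪ Parcel B) ∩ Parcel C| = 47.5.
|(Parcel A ∪ Parcel B) ∖ Parcel C| = 114.6 − 47.5 = 67.10.

67.10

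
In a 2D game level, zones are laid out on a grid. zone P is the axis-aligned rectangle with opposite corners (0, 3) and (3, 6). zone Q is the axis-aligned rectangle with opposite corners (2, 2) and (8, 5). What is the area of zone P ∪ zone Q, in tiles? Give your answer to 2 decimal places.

25.00

By inclusion–exclusion:
Individual areas: |zone P| = 9, |zone Q| = 18.
|zone P∩zone Q|: x∈[2,3], y∈[3,5] → 1·2 = 2.
|zone P ∪ zone Q| = 27 − 2 = 25.00.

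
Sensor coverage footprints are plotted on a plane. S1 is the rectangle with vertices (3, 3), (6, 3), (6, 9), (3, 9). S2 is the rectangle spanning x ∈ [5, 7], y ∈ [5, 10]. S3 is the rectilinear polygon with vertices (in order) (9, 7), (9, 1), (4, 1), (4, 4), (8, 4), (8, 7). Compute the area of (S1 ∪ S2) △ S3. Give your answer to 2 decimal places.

|S1 ∪ S2| = 24.
|(S1 ∪ S2) ∩ S3| = 2.
|(S1 ∪ S2) △ S3| = 24 + 18 − 4 = 38.00.

38.00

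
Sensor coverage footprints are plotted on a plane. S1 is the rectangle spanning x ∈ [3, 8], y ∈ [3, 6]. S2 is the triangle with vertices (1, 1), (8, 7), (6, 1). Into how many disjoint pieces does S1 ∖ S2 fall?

S1 ∖ S2 splits into 2 disjoint pieces (area 2.5, area 6.25).

2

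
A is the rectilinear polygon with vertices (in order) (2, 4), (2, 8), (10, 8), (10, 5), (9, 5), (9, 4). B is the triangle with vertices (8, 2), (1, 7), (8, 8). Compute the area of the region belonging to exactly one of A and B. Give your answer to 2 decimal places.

|A| = 31, |B| = 21, |A∩B| = 17.7714.
|A △ B| = |A| + |B| − 2·|A∩B| = 31 + 21 − 35.5429 = 16.46.

16.46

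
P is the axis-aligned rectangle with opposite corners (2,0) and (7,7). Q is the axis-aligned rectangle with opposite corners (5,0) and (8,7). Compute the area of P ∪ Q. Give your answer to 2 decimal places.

42.00

By inclusion–exclusion:
Individual areas: |P| = 35, |Q| = 21.
|P∩Q|: x∈[5,7], y∈[0,7] → 2·7 = 14.
|P ∪ Q| = 56 − 14 = 42.00.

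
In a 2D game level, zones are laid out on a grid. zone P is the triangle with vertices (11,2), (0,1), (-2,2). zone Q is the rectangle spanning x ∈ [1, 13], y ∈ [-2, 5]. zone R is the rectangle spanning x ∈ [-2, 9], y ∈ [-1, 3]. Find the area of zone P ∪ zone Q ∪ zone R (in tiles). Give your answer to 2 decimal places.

96.00

By inclusion–exclusion:
Individual areas: |zone P| = 6.5, |zone Q| = 84, |zone R| = 44.
|zone P∩zone Q| = 4.5455.
|zone P∩zone R| = 6.3182.
|zone Q∩zone R|: x∈[1,9], y∈[-1,3] → 8·4 = 32.
|zone P∩zone Q∩zone R| = 4.3636.
|zone P ∪ zone Q ∪ zone R| = 134.5 − 42.8636 + 4.3636 = 96.00.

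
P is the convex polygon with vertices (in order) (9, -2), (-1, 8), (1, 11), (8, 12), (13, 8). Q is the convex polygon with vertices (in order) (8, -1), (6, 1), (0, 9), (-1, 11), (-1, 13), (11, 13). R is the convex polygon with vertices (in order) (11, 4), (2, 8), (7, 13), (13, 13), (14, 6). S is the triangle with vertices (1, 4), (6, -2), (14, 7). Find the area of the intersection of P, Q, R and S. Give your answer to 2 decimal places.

The intersection is the polygon with vertices (9.239,4.783), (7.582,5.519), (9.491,5.96).
By the shoelace formula its area is 1.07.

1.07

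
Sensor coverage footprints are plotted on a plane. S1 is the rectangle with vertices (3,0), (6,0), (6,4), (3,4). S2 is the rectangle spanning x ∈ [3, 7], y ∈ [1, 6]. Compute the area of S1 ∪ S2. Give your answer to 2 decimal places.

23.00

By inclusion–exclusion:
Individual areas: |S1| = 12, |S2| = 20.
|S1∩S2|: x∈[3,6], y∈[1,4] → 3·3 = 9.
|S1 ∪ S2| = 32 − 9 = 23.00.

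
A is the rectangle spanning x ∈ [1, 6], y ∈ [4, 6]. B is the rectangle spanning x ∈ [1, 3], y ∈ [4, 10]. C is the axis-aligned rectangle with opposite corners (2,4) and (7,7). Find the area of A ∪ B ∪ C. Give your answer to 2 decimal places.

By inclusion–exclusion:
Individual areas: |A| = 10, |B| = 12, |C| = 15.
|A∩B|: x∈[1,3], y∈[4,6] → 2·2 = 4.
|A∩C|: x∈[2,6], y∈[4,6] → 4·2 = 8.
|B∩C|: x∈[2,3], y∈[4,7] → 1·3 = 3.
|A∩B∩C| = 2.
|A ∪ B ∪ C| = 37 − 15 + 2 = 24.00.

24.00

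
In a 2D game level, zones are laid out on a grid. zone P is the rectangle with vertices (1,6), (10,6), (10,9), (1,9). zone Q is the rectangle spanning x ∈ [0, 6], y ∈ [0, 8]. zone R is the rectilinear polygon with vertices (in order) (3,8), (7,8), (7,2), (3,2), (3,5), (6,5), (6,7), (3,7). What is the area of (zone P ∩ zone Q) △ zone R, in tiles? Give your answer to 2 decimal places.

22.00

|zone P ∩ zone Q| = 10.
|(zone P ∩ zone Q) ∩ zone R| = 3.
|(zone P ∩ zone Q) △ zone R| = 10 + 18 − 6 = 22.00.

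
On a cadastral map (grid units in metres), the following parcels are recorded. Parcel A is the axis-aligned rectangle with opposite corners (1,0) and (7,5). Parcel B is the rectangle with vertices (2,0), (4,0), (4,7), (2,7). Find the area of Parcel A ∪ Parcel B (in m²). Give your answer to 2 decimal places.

By inclusion–exclusion:
Individual areas: |Parcel A| = 30, |Parcel B| = 14.
|Parcel A∩Parcel B|: x∈[2,4], y∈[0,5] → 2·5 = 10.
|Parcel A ∪ Parcel B| = 44 − 10 = 34.00.

34.00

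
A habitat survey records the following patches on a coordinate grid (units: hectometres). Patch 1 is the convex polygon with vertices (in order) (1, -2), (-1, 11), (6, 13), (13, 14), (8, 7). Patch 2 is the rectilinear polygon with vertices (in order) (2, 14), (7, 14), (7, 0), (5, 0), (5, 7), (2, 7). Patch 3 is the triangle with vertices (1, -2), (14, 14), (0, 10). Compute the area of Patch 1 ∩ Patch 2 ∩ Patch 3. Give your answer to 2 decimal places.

The intersection is the polygon with vertices (7,5.714), (5,3.143), (5,7), (2,7), (2,10.571), (7,12).
By the shoelace formula its area is 26.57.

26.57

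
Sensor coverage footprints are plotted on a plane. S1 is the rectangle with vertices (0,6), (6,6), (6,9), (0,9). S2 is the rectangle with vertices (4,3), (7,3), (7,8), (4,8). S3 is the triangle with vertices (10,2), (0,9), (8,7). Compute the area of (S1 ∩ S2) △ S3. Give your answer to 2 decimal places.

|S1 ∩ S2| = 4.
|(S1 ∩ S2) ∩ S3| = 3.4714.
|(S1 ∩ S2) △ S3| = 4 + 18 − 6.9429 = 15.06.

15.06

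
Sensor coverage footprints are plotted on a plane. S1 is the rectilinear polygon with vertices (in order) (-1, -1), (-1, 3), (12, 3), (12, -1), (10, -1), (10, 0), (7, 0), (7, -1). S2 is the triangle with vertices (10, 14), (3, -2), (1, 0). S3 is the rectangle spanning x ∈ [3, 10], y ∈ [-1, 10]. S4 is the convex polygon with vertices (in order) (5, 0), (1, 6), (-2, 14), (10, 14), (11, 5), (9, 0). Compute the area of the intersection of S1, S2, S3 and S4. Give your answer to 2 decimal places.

2.17

The intersection is the polygon with vertices (5.188,3), (4.321,1.019), (3,3).
By the shoelace formula its area is 2.17.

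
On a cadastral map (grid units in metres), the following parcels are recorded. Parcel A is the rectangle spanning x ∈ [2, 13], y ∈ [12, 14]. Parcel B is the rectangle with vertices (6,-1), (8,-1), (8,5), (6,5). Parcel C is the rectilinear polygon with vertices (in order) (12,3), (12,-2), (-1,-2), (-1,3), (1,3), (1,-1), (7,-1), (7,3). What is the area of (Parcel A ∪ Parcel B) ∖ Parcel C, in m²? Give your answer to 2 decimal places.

30.00

|Parcel A ∪ Parcel B| = 34.
|(Parcel A ∪ Parcel B) ∩ Parcel C| = 4.
|(Parcel A ∪ Parcel B) ∖ Parcel C| = 34 − 4 = 30.00.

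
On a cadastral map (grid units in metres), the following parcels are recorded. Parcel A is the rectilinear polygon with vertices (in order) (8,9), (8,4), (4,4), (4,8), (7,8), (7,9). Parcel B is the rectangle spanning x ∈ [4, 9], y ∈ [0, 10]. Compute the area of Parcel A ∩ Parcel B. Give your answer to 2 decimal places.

17.00

The intersection is the polygon with vertices (8,4), (4,4), (4,8), (7,8), (7,9), (8,9).
By the shoelace formula its area is 17.00.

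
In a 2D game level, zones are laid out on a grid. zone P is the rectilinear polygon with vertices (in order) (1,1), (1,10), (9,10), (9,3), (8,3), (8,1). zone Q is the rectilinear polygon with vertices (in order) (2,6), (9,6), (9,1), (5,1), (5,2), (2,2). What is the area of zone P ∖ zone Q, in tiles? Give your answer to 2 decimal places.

|zone P| = 70, |zone P∩zone Q| = 30.
|zone P ∖ zone Q| = |zone P| − |zone P∩zone Q| = 70 − 30 = 40.00.

40.00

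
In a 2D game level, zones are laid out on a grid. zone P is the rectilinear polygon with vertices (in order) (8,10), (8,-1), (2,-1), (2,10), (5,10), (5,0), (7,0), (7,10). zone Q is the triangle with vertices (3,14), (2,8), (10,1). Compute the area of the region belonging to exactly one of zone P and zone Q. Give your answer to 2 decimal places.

49.38

|zone P| = 46, |zone Q| = 27.5, |zone P∩zone Q| = 12.0595.
|zone P △ zone Q| = |zone P| + |zone Q| − 2·|zone P∩zone Q| = 46 + 27.5 − 24.119 = 49.38.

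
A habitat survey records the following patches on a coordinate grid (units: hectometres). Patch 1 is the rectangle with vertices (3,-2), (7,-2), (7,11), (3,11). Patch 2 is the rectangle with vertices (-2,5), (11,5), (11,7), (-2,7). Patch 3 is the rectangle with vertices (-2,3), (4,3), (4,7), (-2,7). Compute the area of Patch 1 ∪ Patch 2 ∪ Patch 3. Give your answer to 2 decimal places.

By inclusion–exclusion:
Individual areas: |Patch 1| = 52, |Patch 2| = 26, |Patch 3| = 24.
|Patch 1∩Patch 2|: x∈[3,7], y∈[5,7] → 4·2 = 8.
|Patch 1∩Patch 3|: x∈[3,4], y∈[3,7] → 1·4 = 4.
|Patch 2∩Patch 3|: x∈[-2,4], y∈[5,7] → 6·2 = 12.
|Patch 1∩Patch 2∩Patch 3| = 2.
|Patch 1 ∪ Patch 2 ∪ Patch 3| = 102 − 24 + 2 = 80.00.

80.00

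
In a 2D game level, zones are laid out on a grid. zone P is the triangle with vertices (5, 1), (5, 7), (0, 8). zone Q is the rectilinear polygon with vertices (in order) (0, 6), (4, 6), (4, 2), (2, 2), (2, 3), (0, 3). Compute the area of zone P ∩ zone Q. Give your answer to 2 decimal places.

4.63

The intersection is the polygon with vertices (1.429,6), (4,6), (4,2.4).
By the shoelace formula its area is 4.63.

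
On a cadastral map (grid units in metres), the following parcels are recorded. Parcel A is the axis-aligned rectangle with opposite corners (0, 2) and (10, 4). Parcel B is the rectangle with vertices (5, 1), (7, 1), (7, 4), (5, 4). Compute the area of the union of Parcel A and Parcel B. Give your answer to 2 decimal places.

By inclusion–exclusion:
Individual areas: |Parcel A| = 20, |Parcel B| = 6.
|Parcel A∩Parcel B|: x∈[5,7], y∈[2,4] → 2·2 = 4.
|Parcel A ∪ Parcel B| = 26 − 4 = 22.00.

22.00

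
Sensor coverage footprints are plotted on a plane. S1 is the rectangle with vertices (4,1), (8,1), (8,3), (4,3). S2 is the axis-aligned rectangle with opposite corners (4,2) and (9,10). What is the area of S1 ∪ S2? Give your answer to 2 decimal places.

By inclusion–exclusion:
Individual areas: |S1| = 8, |S2| = 40.
|S1∩S2|: x∈[4,8], y∈[2,3] → 4·1 = 4.
|S1 ∪ S2| = 48 − 4 = 44.00.

44.00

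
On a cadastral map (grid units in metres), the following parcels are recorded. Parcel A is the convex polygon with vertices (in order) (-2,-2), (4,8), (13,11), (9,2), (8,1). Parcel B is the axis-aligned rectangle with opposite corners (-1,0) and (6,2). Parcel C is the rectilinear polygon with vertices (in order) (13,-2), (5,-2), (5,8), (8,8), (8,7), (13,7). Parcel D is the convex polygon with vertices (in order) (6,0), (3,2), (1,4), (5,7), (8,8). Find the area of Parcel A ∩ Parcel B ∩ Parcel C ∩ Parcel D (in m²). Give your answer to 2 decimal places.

The intersection is the polygon with vertices (6,0.4), (5.586,0.276), (5,0.667), (5,2), (6,2).
By the shoelace formula its area is 1.58.

1.58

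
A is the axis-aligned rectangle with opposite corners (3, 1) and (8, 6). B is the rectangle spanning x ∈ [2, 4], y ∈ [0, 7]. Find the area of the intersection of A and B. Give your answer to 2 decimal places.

|A∩B|: x∈[3,4], y∈[1,6] → 1·5 = 5.

5.00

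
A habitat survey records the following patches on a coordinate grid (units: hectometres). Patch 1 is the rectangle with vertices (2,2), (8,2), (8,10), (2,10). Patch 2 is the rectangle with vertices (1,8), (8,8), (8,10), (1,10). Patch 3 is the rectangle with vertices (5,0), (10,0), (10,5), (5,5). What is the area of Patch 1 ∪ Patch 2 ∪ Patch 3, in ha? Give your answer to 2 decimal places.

66.00

By inclusion–exclusion:
Individual areas: |Patch 1| = 48, |Patch 2| = 14, |Patch 3| = 25.
|Patch 1∩Patch 2|: x∈[2,8], y∈[8,10] → 6·2 = 12.
|Patch 1∩Patch 3|: x∈[5,8], y∈[2,5] → 3·3 = 9.
|Patch 2∩Patch 3| = 0 (no overlap).
|Patch 1∩Patch 2∩Patch 3| = 0.
|Patch 1 ∪ Patch 2 ∪ Patch 3| = 87 − 21 + 0 = 66.00.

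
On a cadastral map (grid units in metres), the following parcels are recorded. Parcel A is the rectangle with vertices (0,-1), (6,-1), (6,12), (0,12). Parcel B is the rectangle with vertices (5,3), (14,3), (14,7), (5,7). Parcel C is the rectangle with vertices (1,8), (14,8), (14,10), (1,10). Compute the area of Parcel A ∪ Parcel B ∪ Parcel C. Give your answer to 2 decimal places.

126.00

By inclusion–exclusion:
Individual areas: |Parcel A| = 78, |Parcel B| = 36, |Parcel C| = 26.
|Parcel A∩Parcel B|: x∈[5,6], y∈[3,7] → 1·4 = 4.
|Parcel A∩Parcel C|: x∈[1,6], y∈[8,10] → 5·2 = 10.
|Parcel B∩Parcel C| = 0 (no overlap).
|Parcel A∩Parcel B∩Parcel C| = 0.
|Parcel A ∪ Parcel B ∪ Parcel C| = 140 − 14 + 0 = 126.00.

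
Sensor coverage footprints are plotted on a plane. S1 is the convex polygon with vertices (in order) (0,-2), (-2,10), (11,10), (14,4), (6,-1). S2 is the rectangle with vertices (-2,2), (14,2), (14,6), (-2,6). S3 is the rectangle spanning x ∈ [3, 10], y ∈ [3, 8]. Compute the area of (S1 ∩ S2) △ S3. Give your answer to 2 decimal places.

48.80

|S1 ∩ S2| = 55.8.
|(S1 ∩ S2) ∩ S3| = 21.
|(S1 ∩ S2) △ S3| = 55.8 + 35 − 42 = 48.80.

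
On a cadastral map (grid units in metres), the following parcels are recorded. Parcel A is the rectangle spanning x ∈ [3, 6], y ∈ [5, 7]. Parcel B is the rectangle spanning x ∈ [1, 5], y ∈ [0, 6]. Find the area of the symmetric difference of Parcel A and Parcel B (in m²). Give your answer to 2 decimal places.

|Parcel A∩Parcel B|: x∈[3,5], y∈[5,6] → 2·1 = 2.
|Parcel A △ Parcel B| = |Parcel A| + |Parcel B| − 2·|Parcel A∩Parcel B| = 6 + 24 − 4 = 26.00.

26.00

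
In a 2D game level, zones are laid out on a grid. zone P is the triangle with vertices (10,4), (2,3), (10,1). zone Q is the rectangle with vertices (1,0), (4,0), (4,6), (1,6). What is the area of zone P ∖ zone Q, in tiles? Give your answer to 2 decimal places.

|zone P| = 12, |zone P∩zone Q| = 0.75.
|zone P ∖ zone Q| = |zone P| − |zone P∩zone Q| = 12 − 0.75 = 11.25.

11.25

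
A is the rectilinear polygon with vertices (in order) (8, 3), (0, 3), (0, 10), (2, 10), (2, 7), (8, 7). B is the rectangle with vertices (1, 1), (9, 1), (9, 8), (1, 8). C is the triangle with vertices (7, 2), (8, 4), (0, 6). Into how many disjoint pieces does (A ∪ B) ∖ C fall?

(A ∪ B) ∖ C is a single connected region.

1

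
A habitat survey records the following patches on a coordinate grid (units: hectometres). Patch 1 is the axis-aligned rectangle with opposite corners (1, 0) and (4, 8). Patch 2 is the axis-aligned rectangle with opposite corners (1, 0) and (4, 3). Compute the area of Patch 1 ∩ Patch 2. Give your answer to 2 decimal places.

|Patch 1∩Patch 2|: x∈[1,4], y∈[0,3] → 3·3 = 9.

9.00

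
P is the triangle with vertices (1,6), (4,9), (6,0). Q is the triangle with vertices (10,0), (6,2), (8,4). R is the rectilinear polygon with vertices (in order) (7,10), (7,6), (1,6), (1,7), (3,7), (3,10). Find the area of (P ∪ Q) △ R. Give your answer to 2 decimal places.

30.50

|P ∪ Q| = 22.5.
|(P ∪ Q) ∩ R| = 5.
|(P ∪ Q) △ R| = 22.5 + 18 − 10 = 30.50.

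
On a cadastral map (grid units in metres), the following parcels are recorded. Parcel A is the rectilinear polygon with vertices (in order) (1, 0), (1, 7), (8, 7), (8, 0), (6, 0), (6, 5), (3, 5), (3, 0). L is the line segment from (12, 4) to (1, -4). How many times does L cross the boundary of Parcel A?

2

The segment meets the boundary at (6.5,0), (8,1.091).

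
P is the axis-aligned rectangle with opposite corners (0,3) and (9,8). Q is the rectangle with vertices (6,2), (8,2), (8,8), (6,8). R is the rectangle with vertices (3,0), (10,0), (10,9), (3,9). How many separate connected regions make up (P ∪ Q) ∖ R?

1

(P ∪ Q) ∖ R is a single connected region.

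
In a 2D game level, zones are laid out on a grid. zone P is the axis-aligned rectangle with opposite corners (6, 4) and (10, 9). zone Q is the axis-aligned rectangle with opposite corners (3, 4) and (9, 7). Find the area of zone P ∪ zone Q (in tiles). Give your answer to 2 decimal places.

29.00

By inclusion–exclusion:
Individual areas: |zone P| = 20, |zone Q| = 18.
|zone P∩zone Q|: x∈[6,9], y∈[4,7] → 3·3 = 9.
|zone P ∪ zone Q| = 38 − 9 = 29.00.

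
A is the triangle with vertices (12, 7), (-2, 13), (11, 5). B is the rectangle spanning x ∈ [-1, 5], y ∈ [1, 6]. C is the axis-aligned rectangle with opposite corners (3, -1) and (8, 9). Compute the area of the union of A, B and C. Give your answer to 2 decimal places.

83.33

By inclusion–exclusion:
Individual areas: |A| = 17, |B| = 30, |C| = 50.
|A∩B| = 0.
|A∩C| = 3.674.
|B∩C|: x∈[3,5], y∈[1,6] → 2·5 = 10.
|A∩B∩C| = 0.
|A ∪ B ∪ C| = 97 − 13.674 + 0 = 83.33.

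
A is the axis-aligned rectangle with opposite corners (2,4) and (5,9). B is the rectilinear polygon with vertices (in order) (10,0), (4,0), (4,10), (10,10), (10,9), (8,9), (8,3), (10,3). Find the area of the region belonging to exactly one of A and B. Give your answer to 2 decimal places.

53.00

|A| = 15, |B| = 48, |A∩B| = 5.
|A △ B| = |A| + |B| − 2·|A∩B| = 15 + 48 − 10 = 53.00.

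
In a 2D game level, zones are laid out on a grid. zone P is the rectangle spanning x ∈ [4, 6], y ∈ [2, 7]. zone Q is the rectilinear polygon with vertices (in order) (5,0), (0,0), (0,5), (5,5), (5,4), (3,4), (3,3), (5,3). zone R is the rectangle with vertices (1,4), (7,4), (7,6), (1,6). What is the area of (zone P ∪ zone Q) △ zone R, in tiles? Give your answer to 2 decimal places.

|zone P ∪ zone Q| = 31.
|(zone P ∪ zone Q) ∩ zone R| = 7.
|(zone P ∪ zone Q) △ zone R| = 31 + 12 − 14 = 29.00.

29.00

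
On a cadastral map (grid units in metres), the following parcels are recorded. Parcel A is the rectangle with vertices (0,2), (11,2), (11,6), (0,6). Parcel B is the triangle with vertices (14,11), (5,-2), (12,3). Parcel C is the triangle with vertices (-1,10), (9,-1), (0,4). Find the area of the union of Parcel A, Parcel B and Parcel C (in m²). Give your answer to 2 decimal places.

By inclusion–exclusion:
Individual areas: |Parcel A| = 44, |Parcel B| = 23, |Parcel C| = 24.5.
|Parcel A∩Parcel B| = 7.3275.
|Parcel A∩Parcel C| = 14.2182.
|Parcel B∩Parcel C| = 0.8136.
|Parcel A∩Parcel B∩Parcel C| = 0.
|Parcel A ∪ Parcel B ∪ Parcel C| = 91.5 − 22.3592 + 0 = 69.14.

69.14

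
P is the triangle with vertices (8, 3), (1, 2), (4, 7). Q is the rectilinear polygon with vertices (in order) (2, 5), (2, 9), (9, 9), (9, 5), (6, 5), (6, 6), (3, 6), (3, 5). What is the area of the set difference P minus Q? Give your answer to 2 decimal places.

|P| = 16, |P∩Q| = 0.8333.
|P ∖ Q| = |P| − |P∩Q| = 16 − 0.8333 = 15.17.

15.17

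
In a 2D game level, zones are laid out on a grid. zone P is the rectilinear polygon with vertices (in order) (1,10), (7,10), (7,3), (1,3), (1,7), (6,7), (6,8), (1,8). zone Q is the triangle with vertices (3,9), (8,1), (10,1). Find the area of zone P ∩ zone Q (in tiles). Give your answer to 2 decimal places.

3.23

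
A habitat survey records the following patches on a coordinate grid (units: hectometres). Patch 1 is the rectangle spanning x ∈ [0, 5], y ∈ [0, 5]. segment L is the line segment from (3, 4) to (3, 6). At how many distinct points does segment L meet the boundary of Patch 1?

The segment meets the boundary at (3,5).

1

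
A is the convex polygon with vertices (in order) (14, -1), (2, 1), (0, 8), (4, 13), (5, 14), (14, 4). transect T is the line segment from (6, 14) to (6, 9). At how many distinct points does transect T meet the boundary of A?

The segment meets the boundary at (6,12.889).

1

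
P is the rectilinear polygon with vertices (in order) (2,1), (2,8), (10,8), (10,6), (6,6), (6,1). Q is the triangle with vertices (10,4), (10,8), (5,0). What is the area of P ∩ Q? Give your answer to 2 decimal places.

1.36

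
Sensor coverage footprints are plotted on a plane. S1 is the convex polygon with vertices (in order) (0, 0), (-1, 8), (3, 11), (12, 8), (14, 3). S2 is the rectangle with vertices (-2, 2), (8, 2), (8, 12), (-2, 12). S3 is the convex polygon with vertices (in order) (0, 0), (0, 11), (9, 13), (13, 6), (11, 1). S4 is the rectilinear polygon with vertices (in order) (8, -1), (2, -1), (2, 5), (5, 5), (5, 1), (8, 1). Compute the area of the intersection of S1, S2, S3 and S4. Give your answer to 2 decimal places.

The intersection is the polygon with vertices (2,2), (2,5), (5,5), (5,2).
By the shoelace formula its area is 9.00.

9.00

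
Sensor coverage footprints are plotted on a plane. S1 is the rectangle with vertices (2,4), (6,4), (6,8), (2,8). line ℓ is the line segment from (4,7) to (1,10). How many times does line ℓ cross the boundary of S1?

The segment meets the boundary at (3,8).

1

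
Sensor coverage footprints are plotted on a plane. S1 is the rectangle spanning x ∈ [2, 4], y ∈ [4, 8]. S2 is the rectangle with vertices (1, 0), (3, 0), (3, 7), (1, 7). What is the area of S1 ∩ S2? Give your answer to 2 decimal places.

|S1∩S2|: x∈[2,3], y∈[4,7] → 1·3 = 3.

3.00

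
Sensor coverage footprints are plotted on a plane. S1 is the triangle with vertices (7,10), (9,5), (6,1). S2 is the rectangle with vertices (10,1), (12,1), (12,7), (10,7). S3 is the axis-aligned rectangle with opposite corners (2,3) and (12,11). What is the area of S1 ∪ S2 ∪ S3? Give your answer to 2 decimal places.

85.28

By inclusion–exclusion:
Individual areas: |S1| = 11.5, |S2| = 12, |S3| = 80.
|S1∩S2| = 0.
|S1∩S3| = 10.2222.
|S2∩S3|: x∈[10,12], y∈[3,7] → 2·4 = 8.
|S1∩S2∩S3| = 0.
|S1 ∪ S2 ∪ S3| = 103.5 − 18.2222 + 0 = 85.28.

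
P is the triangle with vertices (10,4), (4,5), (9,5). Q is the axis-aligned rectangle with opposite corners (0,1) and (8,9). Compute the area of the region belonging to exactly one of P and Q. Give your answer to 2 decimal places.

|P| = 2.5, |Q| = 64, |P∩Q| = 1.3333.
|P △ Q| = |P| + |Q| − 2·|P∩Q| = 2.5 + 64 − 2.6667 = 63.83.

63.83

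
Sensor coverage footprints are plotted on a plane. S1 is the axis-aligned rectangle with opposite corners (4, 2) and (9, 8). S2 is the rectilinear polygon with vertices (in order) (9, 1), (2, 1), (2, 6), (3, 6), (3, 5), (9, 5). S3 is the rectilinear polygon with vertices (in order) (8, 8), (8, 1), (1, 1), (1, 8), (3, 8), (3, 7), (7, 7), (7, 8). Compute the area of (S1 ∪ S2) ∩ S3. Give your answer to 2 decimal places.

34.00

|S1 ∪ S2| = 44.
|(S1 ∪ S2) ∩ S3| = 34.00.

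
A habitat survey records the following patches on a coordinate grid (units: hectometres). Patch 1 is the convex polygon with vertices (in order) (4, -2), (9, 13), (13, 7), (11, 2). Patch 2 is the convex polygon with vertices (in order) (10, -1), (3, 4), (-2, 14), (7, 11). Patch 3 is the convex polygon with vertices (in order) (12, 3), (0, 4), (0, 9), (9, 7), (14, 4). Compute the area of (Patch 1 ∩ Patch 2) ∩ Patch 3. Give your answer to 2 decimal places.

7.72

The region (Patch 1 ∩ Patch 2) ∩ Patch 3 is the polygon with vertices (8.936,3.255), (5.838,3.514), (7.138,7.414), (7.941,7.235).
By the shoelace formula its area is 7.72.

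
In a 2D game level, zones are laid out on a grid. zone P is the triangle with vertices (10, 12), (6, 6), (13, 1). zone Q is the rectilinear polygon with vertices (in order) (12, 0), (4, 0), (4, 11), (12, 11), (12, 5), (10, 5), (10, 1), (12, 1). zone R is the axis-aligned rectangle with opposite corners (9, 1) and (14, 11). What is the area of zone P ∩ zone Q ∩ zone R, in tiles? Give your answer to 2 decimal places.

The intersection is the polygon with vertices (9.333,11), (10.273,11), (11.909,5), (10,5), (10,3.143), (9,3.857), (9,10.5).
By the shoelace formula its area is 13.96.

13.96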